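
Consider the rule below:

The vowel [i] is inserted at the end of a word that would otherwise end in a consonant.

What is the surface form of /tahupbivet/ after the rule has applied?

tahupbiveti

the form ends in the consonant /t/, so [i] is inserted word-finally.
Surface form: [tahupbiveti].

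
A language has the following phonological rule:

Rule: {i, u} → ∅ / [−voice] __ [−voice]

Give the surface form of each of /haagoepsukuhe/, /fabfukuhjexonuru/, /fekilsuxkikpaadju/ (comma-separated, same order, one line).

haagoepskhe, fabfkhjexonuru, fekilsxkkpaadju

/haagoepsukuhe/: /u/ is a high vowel flanked by voiceless consonants /s/ and /k/, so it deletes. /u/ is a high vowel flanked by voiceless consonants /k/ and /h/, so it deletes. → [haagoepskhe].
/fabfukuhjexonuru/: /u/ is a high vowel flanked by voiceless consonants /f/ and /k/, so it deletes. /u/ is a high vowel flanked by voiceless consonants /k/ and /h/, so it deletes. → [fabfkhjexonuru].
/fekilsuxkikpaadju/: /u/ is a high vowel flanked by voiceless consonants /s/ and /x/, so it deletes. /i/ is a high vowel flanked by voiceless consonants /k/ and /k/, so it deletes. → [fekilsxkkpaadju].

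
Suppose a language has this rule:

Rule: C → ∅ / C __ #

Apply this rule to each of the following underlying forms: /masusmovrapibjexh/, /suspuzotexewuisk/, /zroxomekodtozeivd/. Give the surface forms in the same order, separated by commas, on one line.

masusmovrapibjex, suspuzotexewuis, zroxomekodtozeiv

/masusmovrapibjexh/: /h/ is the second consonant of a word-final cluster /xh/, so it deletes. → [masusmovrapibjex].
/suspuzotexewuisk/: /k/ is the second consonant of a word-final cluster /sk/, so it deletes. → [suspuzotexewuis].
/zroxomekodtozeivd/: /d/ is the second consonant of a word-final cluster /vd/, so it deletes. → [zroxomekodtozeiv].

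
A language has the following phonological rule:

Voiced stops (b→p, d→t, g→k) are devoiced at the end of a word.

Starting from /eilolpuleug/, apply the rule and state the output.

eilolpuleuk

/g/ is a voiced stop in word-final position, so it devoices to [k].
Surface form: [eilolpuleuk].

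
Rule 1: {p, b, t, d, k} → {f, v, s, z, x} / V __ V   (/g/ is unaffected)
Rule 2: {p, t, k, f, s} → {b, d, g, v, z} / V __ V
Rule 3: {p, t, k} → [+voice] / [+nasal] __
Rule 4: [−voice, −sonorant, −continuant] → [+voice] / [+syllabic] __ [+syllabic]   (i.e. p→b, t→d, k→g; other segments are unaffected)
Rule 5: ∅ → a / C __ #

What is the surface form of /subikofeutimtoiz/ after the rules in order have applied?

suvixoveuzimdoiza

Rule 1 (intervocalic spirantization): /b/ is a stop between vowels /u/ and /i/, so it spirantizes to the fricative [v]. /k/ is a stop between vowels /i/ and /o/, so it spirantizes to the fricative [x]. /t/ is a stop between vowels /u/ and /i/, so it spirantizes to the fricative [s]. /subikofeutimtoiz/ → suvixofeusimtoiz.
Rule 2 (intervocalic voicing): /f/ is a voiceless obstruent between vowels /o/ and /e/, so it voices to [v]. /s/ is a voiceless obstruent between vowels /u/ and /i/, so it voices to [z]. /suvixofeusimtoiz/ → suvixoveuzimtoiz.
Rule 3 (post-nasal voicing): /t/ is a voiceless stop immediately after the nasal /m/, so it voices to [d]. /suvixoveuzimtoiz/ → suvixoveuzimdoiz.
Rule 4 (intervocalic voicing): no segment meets the environment; /suvixoveuzimdoiz/ is unchanged.
Rule 5 (final a-epenthesis): the form ends in the consonant /z/, so [a] is inserted word-finally. /suvixoveuzimdoiz/ → suvixoveuzimdoiza.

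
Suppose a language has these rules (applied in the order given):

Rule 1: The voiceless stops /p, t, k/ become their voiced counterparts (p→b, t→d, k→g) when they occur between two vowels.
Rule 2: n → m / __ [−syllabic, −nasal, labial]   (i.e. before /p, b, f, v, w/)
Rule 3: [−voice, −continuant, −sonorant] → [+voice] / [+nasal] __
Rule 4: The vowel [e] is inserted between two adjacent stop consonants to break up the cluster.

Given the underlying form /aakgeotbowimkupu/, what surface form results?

aakegeotebowimgubu

Rule 1 (intervocalic voicing): /p/ is a voiceless stop between vowels /u/ and /u/, so it voices to [b]. /aakgeotbowimkupu/ → aakgeotbowimkubu.
Rule 2 (nasal place assimilation): no segment meets the environment; /aakgeotbowimkubu/ is unchanged.
Rule 3 (post-nasal voicing): /k/ is a voiceless stop immediately after the nasal /m/, so it voices to [g]. /aakgeotbowimkubu/ → aakgeotbowimgubu.
Rule 4 (stop-cluster e-epenthesis): /k/ and /g/ form a stop–stop cluster, so [e] is inserted between them. /t/ and /b/ form a stop–stop cluster, so [e] is inserted between them. /aakgeotbowimgubu/ → aakegeotebowimgubu.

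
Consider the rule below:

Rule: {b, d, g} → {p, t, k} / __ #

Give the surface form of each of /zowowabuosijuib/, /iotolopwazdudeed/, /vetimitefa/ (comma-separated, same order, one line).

zowowabuosijuip, iotolopwazdudeet, vetimitefa

/zowowabuosijuib/: /b/ is a voiced stop in word-final position, so it devoices to [p]. → [zowowabuosijuip].
/iotolopwazdudeed/: /d/ is a voiced stop in word-final position, so it devoices to [t]. → [iotolopwazdudeet].
/vetimitefa/: the rule's environment is not met; surfaces unchanged as [vetimitefa].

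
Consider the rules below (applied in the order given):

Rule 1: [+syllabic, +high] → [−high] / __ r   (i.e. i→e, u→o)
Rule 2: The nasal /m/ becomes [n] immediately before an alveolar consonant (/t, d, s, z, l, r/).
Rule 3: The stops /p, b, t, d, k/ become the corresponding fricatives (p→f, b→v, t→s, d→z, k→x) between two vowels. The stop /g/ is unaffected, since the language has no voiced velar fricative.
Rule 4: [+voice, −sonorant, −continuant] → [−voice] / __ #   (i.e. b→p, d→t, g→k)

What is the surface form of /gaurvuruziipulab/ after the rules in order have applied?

gaorvoruziifulap

Rule 1 (pre-rhotic lowering): /u/ is a high vowel immediately before /r/, so it lowers to [o]. /u/ is a high vowel immediately before /r/, so it lowers to [o]. /gaurvuruziipulab/ → gaorvoruziipulab.
Rule 2 (nasal place assimilation): no segment meets the environment; /gaorvoruziipulab/ is unchanged.
Rule 3 (intervocalic spirantization): /p/ is a stop between vowels /i/ and /u/, so it spirantizes to the fricative [f]. /gaorvoruziipulab/ → gaorvoruziifulab.
Rule 4 (final devoicing): /b/ is a voiced stop in word-final position, so it devoices to [p]. /gaorvoruziifulab/ → gaorvoruziifulap.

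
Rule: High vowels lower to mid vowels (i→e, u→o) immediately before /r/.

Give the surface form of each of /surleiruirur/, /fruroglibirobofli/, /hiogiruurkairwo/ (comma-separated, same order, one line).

sorleerueror, frorogliberobofli, hiogeruorkaerwo

/surleiruirur/: /u/ is a high vowel immediately before /r/, so it lowers to [o]. /i/ is a high vowel immediately before /r/, so it lowers to [e]. /i/ is a high vowel immediately before /r/, so it lowers to [e]. /u/ is a high vowel immediately before /r/, so it lowers to [o]. → [sorleerueror].
/fruroglibirobofli/: /u/ is a high vowel immediately before /r/, so it lowers to [o]. /i/ is a high vowel immediately before /r/, so it lowers to [e]. → [frorogliberobofli].
/hiogiruurkairwo/: /i/ is a high vowel immediately before /r/, so it lowers to [e]. /u/ is a high vowel immediately before /r/, so it lowers to [o]. /i/ is a high vowel immediately before /r/, so it lowers to [e]. → [hiogeruorkaerwo].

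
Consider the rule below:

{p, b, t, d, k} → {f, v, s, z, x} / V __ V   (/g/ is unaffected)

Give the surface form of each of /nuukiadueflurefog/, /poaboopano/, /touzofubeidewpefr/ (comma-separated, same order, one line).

nuuxiazueflurefog, poavoofano, touzofuveizewpefr

/nuukiadueflurefog/: /k/ is a stop between vowels /u/ and /i/, so it spirantizes to the fricative [x]. /d/ is a stop between vowels /a/ and /u/, so it spirantizes to the fricative [z]. → [nuuxiazueflurefog].
/poaboopano/: /b/ is a stop between vowels /a/ and /o/, so it spirantizes to the fricative [v]. /p/ is a stop between vowels /o/ and /a/, so it spirantizes to the fricative [f]. → [poavoofano].
/touzofubeidewpefr/: /b/ is a stop between vowels /u/ and /e/, so it spirantizes to the fricative [v]. /d/ is a stop between vowels /i/ and /e/, so it spirantizes to the fricative [z]. → [touzofuveizewpefr].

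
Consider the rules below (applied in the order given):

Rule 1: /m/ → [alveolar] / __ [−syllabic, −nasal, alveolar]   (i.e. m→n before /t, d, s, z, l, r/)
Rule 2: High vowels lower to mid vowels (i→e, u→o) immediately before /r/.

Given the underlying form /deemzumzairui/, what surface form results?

deenzunzaerui

Rule 1 (nasal place assimilation): /m/ precedes the alveolar consonant /z/, so it assimilates in place to [n]. /m/ precedes the alveolar consonant /z/, so it assimilates in place to [n]. /deemzumzairui/ → deenzunzairui.
Rule 2 (pre-rhotic lowering): /i/ is a high vowel immediately before /r/, so it lowers to [e]. /deenzunzairui/ → deenzunzaerui.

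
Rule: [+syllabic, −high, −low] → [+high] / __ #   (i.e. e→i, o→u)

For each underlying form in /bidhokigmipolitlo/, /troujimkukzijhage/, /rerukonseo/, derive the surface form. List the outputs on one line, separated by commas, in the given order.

/bidhokigmipolitlo/: /o/ is a mid vowel in word-final position, so it raises to [u]. → [bidhokigmipolitlu].
/troujimkukzijhage/: /e/ is a mid vowel in word-final position, so it raises to [i]. → [troujimkukzijhagi].
/rerukonseo/: /o/ is a mid vowel in word-final position, so it raises to [u]. → [rerukonseu].

bidhokigmipolitlu, troujimkukzijhagi, rerukonseu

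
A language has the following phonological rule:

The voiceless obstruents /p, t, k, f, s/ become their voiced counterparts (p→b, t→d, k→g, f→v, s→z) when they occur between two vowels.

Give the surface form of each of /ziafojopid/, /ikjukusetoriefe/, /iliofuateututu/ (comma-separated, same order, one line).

/ziafojopid/: /f/ is a voiceless obstruent between vowels /a/ and /o/, so it voices to [v]. /p/ is a voiceless obstruent between vowels /o/ and /i/, so it voices to [b]. → [ziavojobid].
/ikjukusetoriefe/: /k/ is a voiceless obstruent between vowels /u/ and /u/, so it voices to [g]. /s/ is a voiceless obstruent between vowels /u/ and /e/, so it voices to [z]. /t/ is a voiceless obstruent between vowels /e/ and /o/, so it voices to [d]. /f/ is a voiceless obstruent between vowels /e/ and /e/, so it voices to [v]. → [ikjuguzedorieve].
/iliofuateututu/: /f/ is a voiceless obstruent between vowels /o/ and /u/, so it voices to [v]. /t/ is a voiceless obstruent between vowels /a/ and /e/, so it voices to [d]. /t/ is a voiceless obstruent between vowels /u/ and /u/, so it voices to [d]. /t/ is a voiceless obstruent between vowels /u/ and /u/, so it voices to [d]. → [iliovuadeududu].

ziavojobid, ikjuguzedorieve, iliovuadeududu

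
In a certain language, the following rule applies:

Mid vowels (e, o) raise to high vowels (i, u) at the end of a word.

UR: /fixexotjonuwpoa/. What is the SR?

fixexotjonuwpoa

No segment of /fixexotjonuwpoa/ meets the structural description of the rule, so the form surfaces unchanged.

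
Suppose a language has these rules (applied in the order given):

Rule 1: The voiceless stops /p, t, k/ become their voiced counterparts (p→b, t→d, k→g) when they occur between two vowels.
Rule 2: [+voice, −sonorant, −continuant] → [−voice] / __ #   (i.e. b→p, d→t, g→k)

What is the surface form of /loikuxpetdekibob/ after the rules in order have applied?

loiguxpetdegibop

Rule 1 (intervocalic voicing): /k/ is a voiceless stop between vowels /i/ and /u/, so it voices to [g]. /k/ is a voiceless stop between vowels /e/ and /i/, so it voices to [g]. /loikuxpetdekibob/ → loiguxpetdegibob.
Rule 2 (final devoicing): /b/ is a voiced stop in word-final position, so it devoices to [p]. /loiguxpetdegibob/ → loiguxpetdegibop.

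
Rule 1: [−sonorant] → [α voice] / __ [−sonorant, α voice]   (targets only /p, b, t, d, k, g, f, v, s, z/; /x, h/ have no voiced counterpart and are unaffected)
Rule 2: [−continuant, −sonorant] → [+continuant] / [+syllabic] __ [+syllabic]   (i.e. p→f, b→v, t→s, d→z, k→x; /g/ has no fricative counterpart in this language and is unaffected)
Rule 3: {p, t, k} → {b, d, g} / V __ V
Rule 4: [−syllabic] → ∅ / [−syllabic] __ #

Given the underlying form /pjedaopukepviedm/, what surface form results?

pjezaofuxebvied

Rule 1 (regressive voicing assimilation): /p/ precedes the voiced obstruent /v/, so it voices to [b] by assimilation. /pjedaopukepviedm/ → pjedaopukebviedm.
Rule 2 (intervocalic spirantization): /d/ is a stop between vowels /e/ and /a/, so it spirantizes to the fricative [z]. /p/ is a stop between vowels /o/ and /u/, so it spirantizes to the fricative [f]. /k/ is a stop between vowels /u/ and /e/, so it spirantizes to the fricative [x]. /pjedaopukebviedm/ → pjezaofuxebviedm.
Rule 3 (intervocalic voicing): no segment meets the environment; /pjezaofuxebviedm/ is unchanged.
Rule 4 (final cluster simplification): /m/ is the second consonant of a word-final cluster /dm/, so it deletes. /pjezaofuxebviedm/ → pjezaofuxebvied.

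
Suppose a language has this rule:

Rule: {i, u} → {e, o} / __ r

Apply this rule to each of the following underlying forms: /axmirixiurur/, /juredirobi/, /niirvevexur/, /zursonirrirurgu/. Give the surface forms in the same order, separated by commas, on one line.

axmerixioror, jorederobi, niervevexor, zorsonerrerorgu

/axmirixiurur/: /i/ is a high vowel immediately before /r/, so it lowers to [e]. /u/ is a high vowel immediately before /r/, so it lowers to [o]. /u/ is a high vowel immediately before /r/, so it lowers to [o]. → [axmerixioror].
/juredirobi/: /u/ is a high vowel immediately before /r/, so it lowers to [o]. /i/ is a high vowel immediately before /r/, so it lowers to [e]. → [jorederobi].
/niirvevexur/: /i/ is a high vowel immediately before /r/, so it lowers to [e]. /u/ is a high vowel immediately before /r/, so it lowers to [o]. → [niervevexor].
/zursonirrirurgu/: /u/ is a high vowel immediately before /r/, so it lowers to [o]. /i/ is a high vowel immediately before /r/, so it lowers to [e]. /i/ is a high vowel immediately before /r/, so it lowers to [e]. /u/ is a high vowel immediately before /r/, so it lowers to [o]. → [zorsonerrerorgu].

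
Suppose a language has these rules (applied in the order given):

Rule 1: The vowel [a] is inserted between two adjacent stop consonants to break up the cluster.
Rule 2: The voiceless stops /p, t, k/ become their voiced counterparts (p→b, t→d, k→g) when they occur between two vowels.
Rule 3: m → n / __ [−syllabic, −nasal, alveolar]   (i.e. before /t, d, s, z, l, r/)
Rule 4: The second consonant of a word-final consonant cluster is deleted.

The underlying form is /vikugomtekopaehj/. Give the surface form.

Rule 1 (stop-cluster a-epenthesis): no segment meets the environment; /vikugomtekopaehj/ is unchanged.
Rule 2 (intervocalic voicing): /k/ is a voiceless stop between vowels /i/ and /u/, so it voices to [g]. /k/ is a voiceless stop between vowels /e/ and /o/, so it voices to [g]. /p/ is a voiceless stop between vowels /o/ and /a/, so it voices to [b]. /vikugomtekopaehj/ → vigugomtegobaehj.
Rule 3 (nasal place assimilation): /m/ precedes the alveolar consonant /t/, so it assimilates in place to [n]. /vigugomtegobaehj/ → vigugontegobaehj.
Rule 4 (final cluster simplification): /j/ is the second consonant of a word-final cluster /hj/, so it deletes. /vigugontegobaehj/ → vigugontegobaeh.

vigugontegobaeh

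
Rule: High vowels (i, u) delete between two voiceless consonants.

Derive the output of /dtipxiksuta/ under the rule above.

dtpxksta

/i/ is a high vowel flanked by voiceless consonants /t/ and /p/, so it deletes.
/i/ is a high vowel flanked by voiceless consonants /x/ and /k/, so it deletes.
/u/ is a high vowel flanked by voiceless consonants /s/ and /t/, so it deletes.
Surface form: [dtpxksta].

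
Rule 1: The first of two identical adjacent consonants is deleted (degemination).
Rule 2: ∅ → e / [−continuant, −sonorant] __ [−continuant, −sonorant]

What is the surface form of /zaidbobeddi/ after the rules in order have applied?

Rule 1 (degemination): /dd/ is a geminate; the first /d/ deletes. /zaidbobeddi/ → zaidbobedi.
Rule 2 (stop-cluster e-epenthesis): /d/ and /b/ form a stop–stop cluster, so [e] is inserted between them. /zaidbobedi/ → zaidebobedi.

zaidebobedi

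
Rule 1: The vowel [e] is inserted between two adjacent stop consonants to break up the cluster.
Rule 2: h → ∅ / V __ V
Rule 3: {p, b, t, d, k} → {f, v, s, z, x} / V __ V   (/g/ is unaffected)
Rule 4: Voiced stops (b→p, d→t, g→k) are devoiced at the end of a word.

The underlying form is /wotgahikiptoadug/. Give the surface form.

wosegaixifesoazuk

Rule 1 (stop-cluster e-epenthesis): /t/ and /g/ form a stop–stop cluster, so [e] is inserted between them. /p/ and /t/ form a stop–stop cluster, so [e] is inserted between them. /wotgahikiptoadug/ → wotegahikipetoadug.
Rule 2 (intervocalic h-deletion): /h/ occurs between vowels /a/ and /i/, so it deletes. /wotegahikipetoadug/ → wotegaikipetoadug.
Rule 3 (intervocalic spirantization): /t/ is a stop between vowels /o/ and /e/, so it spirantizes to the fricative [s]. /k/ is a stop between vowels /i/ and /i/, so it spirantizes to the fricative [x]. /p/ is a stop between vowels /i/ and /e/, so it spirantizes to the fricative [f]. /t/ is a stop between vowels /e/ and /o/, so it spirantizes to the fricative [s]. /d/ is a stop between vowels /a/ and /u/, so it spirantizes to the fricative [z]. /wotegaikipetoadug/ → wosegaixifesoazug.
Rule 4 (final devoicing): /g/ is a voiced stop in word-final position, so it devoices to [k]. /wosegaixifesoazug/ → wosegaixifesoazuk.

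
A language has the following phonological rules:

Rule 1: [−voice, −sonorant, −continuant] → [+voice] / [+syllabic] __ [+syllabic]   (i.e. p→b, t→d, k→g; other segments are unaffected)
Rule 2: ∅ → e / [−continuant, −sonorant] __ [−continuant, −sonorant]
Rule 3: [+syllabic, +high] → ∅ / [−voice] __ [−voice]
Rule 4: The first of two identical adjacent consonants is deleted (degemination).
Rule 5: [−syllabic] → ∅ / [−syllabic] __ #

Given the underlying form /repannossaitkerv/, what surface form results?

rebanosaiteker

Rule 1 (intervocalic voicing): /p/ is a voiceless stop between vowels /e/ and /a/, so it voices to [b]. /repannossaitkerv/ → rebannossaitkerv.
Rule 2 (stop-cluster e-epenthesis): /t/ and /k/ form a stop–stop cluster, so [e] is inserted between them. /rebannossaitkerv/ → rebannossaitekerv.
Rule 3 (high vowel syncope): no segment meets the environment; /rebannossaitekerv/ is unchanged.
Rule 4 (degemination): /nn/ is a geminate; the first /n/ deletes. /ss/ is a geminate; the first /s/ deletes. /rebannossaitekerv/ → rebanosaitekerv.
Rule 5 (final cluster simplification): /v/ is the second consonant of a word-final cluster /rv/, so it deletes. /rebanosaitekerv/ → rebanosaiteker.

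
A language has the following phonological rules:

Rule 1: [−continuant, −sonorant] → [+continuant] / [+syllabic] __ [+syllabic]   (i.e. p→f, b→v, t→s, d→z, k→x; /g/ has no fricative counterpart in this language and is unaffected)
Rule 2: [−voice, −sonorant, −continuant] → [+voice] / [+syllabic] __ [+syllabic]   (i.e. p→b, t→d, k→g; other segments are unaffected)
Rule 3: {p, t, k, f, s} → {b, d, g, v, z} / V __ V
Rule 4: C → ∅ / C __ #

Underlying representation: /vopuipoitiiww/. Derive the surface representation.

Rule 1 (intervocalic spirantization): /p/ is a stop between vowels /o/ and /u/, so it spirantizes to the fricative [f]. /p/ is a stop between vowels /i/ and /o/, so it spirantizes to the fricative [f]. /t/ is a stop between vowels /i/ and /i/, so it spirantizes to the fricative [s]. /vopuipoitiiww/ → vofuifoisiiww.
Rule 2 (intervocalic voicing): no segment meets the environment; /vofuifoisiiww/ is unchanged.
Rule 3 (intervocalic voicing): /f/ is a voiceless obstruent between vowels /o/ and /u/, so it voices to [v]. /f/ is a voiceless obstruent between vowels /i/ and /o/, so it voices to [v]. /s/ is a voiceless obstruent between vowels /i/ and /i/, so it voices to [z]. /vofuifoisiiww/ → vovuivoiziiww.
Rule 4 (final cluster simplification): /w/ is the second consonant of a word-final cluster /ww/, so it deletes. /vovuivoiziiww/ → vovuivoiziiw.

vovuivoiziiw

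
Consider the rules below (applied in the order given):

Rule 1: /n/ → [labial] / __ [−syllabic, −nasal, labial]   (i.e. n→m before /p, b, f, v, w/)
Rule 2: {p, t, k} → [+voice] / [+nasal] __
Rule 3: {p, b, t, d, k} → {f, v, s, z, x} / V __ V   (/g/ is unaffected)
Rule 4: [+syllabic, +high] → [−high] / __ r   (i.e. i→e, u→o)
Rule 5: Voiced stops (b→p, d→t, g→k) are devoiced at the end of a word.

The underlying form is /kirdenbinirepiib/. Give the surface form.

Rule 1 (nasal place assimilation): /n/ precedes the labial consonant /b/, so it assimilates in place to [m]. /kirdenbinirepiib/ → kirdembinirepiib.
Rule 2 (post-nasal voicing): no segment meets the environment; /kirdembinirepiib/ is unchanged.
Rule 3 (intervocalic spirantization): /p/ is a stop between vowels /e/ and /i/, so it spirantizes to the fricative [f]. /kirdembinirepiib/ → kirdembinirefiib.
Rule 4 (pre-rhotic lowering): /i/ is a high vowel immediately before /r/, so it lowers to [e]. /i/ is a high vowel immediately before /r/, so it lowers to [e]. /kirdembinirefiib/ → kerdembinerefiib.
Rule 5 (final devoicing): /b/ is a voiced stop in word-final position, so it devoices to [p]. /kerdembinerefiib/ → kerdembinerefiip.

kerdembinerefiip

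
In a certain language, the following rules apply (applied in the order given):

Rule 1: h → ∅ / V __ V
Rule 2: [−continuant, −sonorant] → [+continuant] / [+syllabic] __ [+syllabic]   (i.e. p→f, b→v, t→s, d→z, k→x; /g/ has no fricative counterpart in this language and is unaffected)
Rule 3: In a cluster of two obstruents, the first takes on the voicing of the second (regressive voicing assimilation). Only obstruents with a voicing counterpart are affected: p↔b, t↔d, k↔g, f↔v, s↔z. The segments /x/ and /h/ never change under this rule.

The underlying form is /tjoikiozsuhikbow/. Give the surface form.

tjoixiossuigbow

Rule 1 (intervocalic h-deletion): /h/ occurs between vowels /u/ and /i/, so it deletes. /tjoikiozsuhikbow/ → tjoikiozsuikbow.
Rule 2 (intervocalic spirantization): /k/ is a stop between vowels /i/ and /i/, so it spirantizes to the fricative [x]. /tjoikiozsuikbow/ → tjoixiozsuikbow.
Rule 3 (regressive voicing assimilation): /z/ precedes the voiceless obstruent /s/, so it devoices to [s] by assimilation. /k/ precedes the voiced obstruent /b/, so it voices to [g] by assimilation. /tjoixiozsuikbow/ → tjoixiossuigbow.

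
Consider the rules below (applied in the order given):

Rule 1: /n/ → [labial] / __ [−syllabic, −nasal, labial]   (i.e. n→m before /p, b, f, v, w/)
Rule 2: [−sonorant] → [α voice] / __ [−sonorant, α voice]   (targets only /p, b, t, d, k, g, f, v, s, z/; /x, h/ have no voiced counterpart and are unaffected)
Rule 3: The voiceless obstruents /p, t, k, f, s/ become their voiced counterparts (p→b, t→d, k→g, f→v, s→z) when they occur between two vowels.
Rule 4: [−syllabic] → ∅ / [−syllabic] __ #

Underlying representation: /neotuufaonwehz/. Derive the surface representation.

Rule 1 (nasal place assimilation): /n/ precedes the labial consonant /w/, so it assimilates in place to [m]. /neotuufaonwehz/ → neotuufaomwehz.
Rule 2 (regressive voicing assimilation): no segment meets the environment; /neotuufaomwehz/ is unchanged.
Rule 3 (intervocalic voicing): /t/ is a voiceless obstruent between vowels /o/ and /u/, so it voices to [d]. /f/ is a voiceless obstruent between vowels /u/ and /a/, so it voices to [v]. /neotuufaomwehz/ → neoduuvaomwehz.
Rule 4 (final cluster simplification): /z/ is the second consonant of a word-final cluster /hz/, so it deletes. /neoduuvaomwehz/ → neoduuvaomweh.

neoduuvaomweh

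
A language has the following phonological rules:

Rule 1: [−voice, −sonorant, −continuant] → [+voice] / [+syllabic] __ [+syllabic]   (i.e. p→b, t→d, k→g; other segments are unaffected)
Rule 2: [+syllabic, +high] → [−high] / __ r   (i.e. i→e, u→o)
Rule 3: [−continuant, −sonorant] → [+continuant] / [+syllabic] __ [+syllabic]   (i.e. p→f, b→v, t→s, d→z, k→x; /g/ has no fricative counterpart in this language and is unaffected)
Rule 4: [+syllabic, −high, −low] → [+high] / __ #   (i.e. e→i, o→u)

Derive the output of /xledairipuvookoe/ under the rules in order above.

xlezaerivuvoogoi

Rule 1 (intervocalic voicing): /p/ is a voiceless stop between vowels /i/ and /u/, so it voices to [b]. /k/ is a voiceless stop between vowels /o/ and /o/, so it voices to [g]. /xledairipuvookoe/ → xledairibuvoogoe.
Rule 2 (pre-rhotic lowering): /i/ is a high vowel immediately before /r/, so it lowers to [e]. /xledairibuvoogoe/ → xledaeribuvoogoe.
Rule 3 (intervocalic spirantization): /d/ is a stop between vowels /e/ and /a/, so it spirantizes to the fricative [z]. /b/ is a stop between vowels /i/ and /u/, so it spirantizes to the fricative [v]. /xledaeribuvoogoe/ → xlezaerivuvoogoe.
Rule 4 (final vowel raising): /e/ is a mid vowel in word-final position, so it raises to [i]. /xlezaerivuvoogoe/ → xlezaerivuvoogoi.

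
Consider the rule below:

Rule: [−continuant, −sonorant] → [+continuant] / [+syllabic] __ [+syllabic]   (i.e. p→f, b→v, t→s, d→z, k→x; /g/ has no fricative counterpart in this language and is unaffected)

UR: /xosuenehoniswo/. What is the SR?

No segment of /xosuenehoniswo/ meets the structural description of the rule, so the form surfaces unchanged.

xosuenehoniswo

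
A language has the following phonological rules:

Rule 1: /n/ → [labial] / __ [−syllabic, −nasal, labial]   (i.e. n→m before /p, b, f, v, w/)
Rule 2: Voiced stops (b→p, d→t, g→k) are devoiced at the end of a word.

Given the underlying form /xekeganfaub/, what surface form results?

Rule 1 (nasal place assimilation): /n/ precedes the labial consonant /f/, so it assimilates in place to [m]. /xekeganfaub/ → xekegamfaub.
Rule 2 (final devoicing): /b/ is a voiced stop in word-final position, so it devoices to [p]. /xekegamfaub/ → xekegamfaup.

xekegamfaup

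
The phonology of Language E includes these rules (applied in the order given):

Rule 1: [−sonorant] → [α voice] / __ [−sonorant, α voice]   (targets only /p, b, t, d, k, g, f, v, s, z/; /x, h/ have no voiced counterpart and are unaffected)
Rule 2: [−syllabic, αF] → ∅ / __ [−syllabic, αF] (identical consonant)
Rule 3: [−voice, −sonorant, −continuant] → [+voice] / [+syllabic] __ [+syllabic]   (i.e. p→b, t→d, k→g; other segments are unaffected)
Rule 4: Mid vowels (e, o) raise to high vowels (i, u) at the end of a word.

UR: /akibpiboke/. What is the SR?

Rule 1 (regressive voicing assimilation): /b/ precedes the voiceless obstruent /p/, so it devoices to [p] by assimilation. /akibpiboke/ → akippiboke.
Rule 2 (degemination): /pp/ is a geminate; the first /p/ deletes. /akippiboke/ → akipiboke.
Rule 3 (intervocalic voicing): /k/ is a voiceless stop between vowels /a/ and /i/, so it voices to [g]. /p/ is a voiceless stop between vowels /i/ and /i/, so it voices to [b]. /k/ is a voiceless stop between vowels /o/ and /e/, so it voices to [g]. /akipiboke/ → agibiboge.
Rule 4 (final vowel raising): /e/ is a mid vowel in word-final position, so it raises to [i]. /agibiboge/ → agibibogi.

agibibogi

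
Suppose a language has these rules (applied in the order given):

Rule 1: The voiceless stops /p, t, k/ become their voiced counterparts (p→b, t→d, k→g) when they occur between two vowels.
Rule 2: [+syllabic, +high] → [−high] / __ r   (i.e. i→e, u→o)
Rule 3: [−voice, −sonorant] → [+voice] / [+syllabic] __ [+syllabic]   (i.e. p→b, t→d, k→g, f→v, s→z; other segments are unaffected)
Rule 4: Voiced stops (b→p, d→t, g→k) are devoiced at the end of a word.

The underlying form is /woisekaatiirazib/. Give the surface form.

woizegaadierazip

Rule 1 (intervocalic voicing): /k/ is a voiceless stop between vowels /e/ and /a/, so it voices to [g]. /t/ is a voiceless stop between vowels /a/ and /i/, so it voices to [d]. /woisekaatiirazib/ → woisegaadiirazib.
Rule 2 (pre-rhotic lowering): /i/ is a high vowel immediately before /r/, so it lowers to [e]. /woisegaadiirazib/ → woisegaadierazib.
Rule 3 (intervocalic voicing): /s/ is a voiceless obstruent between vowels /i/ and /e/, so it voices to [z]. /woisegaadierazib/ → woizegaadierazib.
Rule 4 (final devoicing): /b/ is a voiced stop in word-final position, so it devoices to [p]. /woizegaadierazib/ → woizegaadierazip.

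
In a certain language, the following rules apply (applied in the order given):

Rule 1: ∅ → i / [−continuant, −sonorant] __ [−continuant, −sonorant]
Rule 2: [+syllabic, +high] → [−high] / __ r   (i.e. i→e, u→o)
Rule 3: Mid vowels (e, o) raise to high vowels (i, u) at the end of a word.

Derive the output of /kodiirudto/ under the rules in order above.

kodieruditu

Rule 1 (stop-cluster i-epenthesis): /d/ and /t/ form a stop–stop cluster, so [i] is inserted between them. /kodiirudto/ → kodiirudito.
Rule 2 (pre-rhotic lowering): /i/ is a high vowel immediately before /r/, so it lowers to [e]. /kodiirudito/ → kodierudito.
Rule 3 (final vowel raising): /o/ is a mid vowel in word-final position, so it raises to [u]. /kodierudito/ → kodieruditu.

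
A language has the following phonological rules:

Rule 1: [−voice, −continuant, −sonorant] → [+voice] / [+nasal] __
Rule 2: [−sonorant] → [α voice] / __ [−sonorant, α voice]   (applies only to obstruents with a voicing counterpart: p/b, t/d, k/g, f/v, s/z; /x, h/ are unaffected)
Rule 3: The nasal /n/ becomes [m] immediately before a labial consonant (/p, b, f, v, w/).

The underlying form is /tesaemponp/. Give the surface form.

Rule 1 (post-nasal voicing): /p/ is a voiceless stop immediately after the nasal /m/, so it voices to [b]. /p/ is a voiceless stop immediately after the nasal /n/, so it voices to [b]. /tesaemponp/ → tesaembonb.
Rule 2 (regressive voicing assimilation): no segment meets the environment; /tesaembonb/ is unchanged.
Rule 3 (nasal place assimilation): /n/ precedes the labial consonant /b/, so it assimilates in place to [m]. /tesaembonb/ → tesaembomb.

tesaembomb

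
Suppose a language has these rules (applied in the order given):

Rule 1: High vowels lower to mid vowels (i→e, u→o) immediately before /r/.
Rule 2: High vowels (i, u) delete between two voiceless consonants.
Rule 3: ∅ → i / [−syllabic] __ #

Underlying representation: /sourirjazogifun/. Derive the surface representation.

soorerjazogifuni

Rule 1 (pre-rhotic lowering): /u/ is a high vowel immediately before /r/, so it lowers to [o]. /i/ is a high vowel immediately before /r/, so it lowers to [e]. /sourirjazogifun/ → soorerjazogifun.
Rule 2 (high vowel syncope): no segment meets the environment; /soorerjazogifun/ is unchanged.
Rule 3 (final i-epenthesis): the form ends in the consonant /n/, so [i] is inserted word-finally. /soorerjazogifun/ → soorerjazogifuni.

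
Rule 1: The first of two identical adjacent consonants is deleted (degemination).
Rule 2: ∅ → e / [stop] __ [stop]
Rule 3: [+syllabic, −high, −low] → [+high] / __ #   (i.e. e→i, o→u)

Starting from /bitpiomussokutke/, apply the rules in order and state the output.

Rule 1 (degemination): /ss/ is a geminate; the first /s/ deletes. /bitpiomussokutke/ → bitpiomusokutke.
Rule 2 (stop-cluster e-epenthesis): /t/ and /p/ form a stop–stop cluster, so [e] is inserted between them. /t/ and /k/ form a stop–stop cluster, so [e] is inserted between them. /bitpiomusokutke/ → bitepiomusokuteke.
Rule 3 (final vowel raising): /e/ is a mid vowel in word-final position, so it raises to [i]. /bitepiomusokuteke/ → bitepiomusokuteki.

bitepiomusokuteki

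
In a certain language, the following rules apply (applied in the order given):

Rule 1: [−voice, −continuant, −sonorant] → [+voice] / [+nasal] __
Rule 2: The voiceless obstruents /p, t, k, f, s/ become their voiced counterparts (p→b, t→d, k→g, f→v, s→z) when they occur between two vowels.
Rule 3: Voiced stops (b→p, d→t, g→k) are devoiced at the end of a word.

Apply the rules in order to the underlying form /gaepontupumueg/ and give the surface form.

Rule 1 (post-nasal voicing): /t/ is a voiceless stop immediately after the nasal /n/, so it voices to [d]. /gaepontupumueg/ → gaepondupumueg.
Rule 2 (intervocalic voicing): /p/ is a voiceless obstruent between vowels /e/ and /o/, so it voices to [b]. /p/ is a voiceless obstruent between vowels /u/ and /u/, so it voices to [b]. /gaepondupumueg/ → gaebondubumueg.
Rule 3 (final devoicing): /g/ is a voiced stop in word-final position, so it devoices to [k]. /gaebondubumueg/ → gaebondubumuek.

gaebondubumuek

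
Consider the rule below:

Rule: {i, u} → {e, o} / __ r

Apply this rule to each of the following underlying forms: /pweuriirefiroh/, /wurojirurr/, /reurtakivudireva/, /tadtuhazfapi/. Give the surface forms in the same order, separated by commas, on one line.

pweoriereferoh, worojerorr, reortakivudereva, tadtuhazfapi

/pweuriirefiroh/: /u/ is a high vowel immediately before /r/, so it lowers to [o]. /i/ is a high vowel immediately before /r/, so it lowers to [e]. /i/ is a high vowel immediately before /r/, so it lowers to [e]. → [pweoriereferoh].
/wurojirurr/: /u/ is a high vowel immediately before /r/, so it lowers to [o]. /i/ is a high vowel immediately before /r/, so it lowers to [e]. /u/ is a high vowel immediately before /r/, so it lowers to [o]. → [worojerorr].
/reurtakivudireva/: /u/ is a high vowel immediately before /r/, so it lowers to [o]. /i/ is a high vowel immediately before /r/, so it lowers to [e]. → [reortakivudereva].
/tadtuhazfapi/: the rule's environment is not met; surfaces unchanged as [tadtuhazfapi].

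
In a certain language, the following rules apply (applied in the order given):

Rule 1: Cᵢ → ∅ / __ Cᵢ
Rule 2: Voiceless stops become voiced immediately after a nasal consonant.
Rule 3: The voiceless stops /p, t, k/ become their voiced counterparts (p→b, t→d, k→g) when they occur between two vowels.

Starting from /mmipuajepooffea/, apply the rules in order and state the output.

Rule 1 (degemination): /mm/ is a geminate; the first /m/ deletes. /ff/ is a geminate; the first /f/ deletes. /mmipuajepooffea/ → mipuajepoofea.
Rule 2 (post-nasal voicing): no segment meets the environment; /mipuajepoofea/ is unchanged.
Rule 3 (intervocalic voicing): /p/ is a voiceless stop between vowels /i/ and /u/, so it voices to [b]. /p/ is a voiceless stop between vowels /e/ and /o/, so it voices to [b]. /mipuajepoofea/ → mibuajeboofea.

mibuajeboofea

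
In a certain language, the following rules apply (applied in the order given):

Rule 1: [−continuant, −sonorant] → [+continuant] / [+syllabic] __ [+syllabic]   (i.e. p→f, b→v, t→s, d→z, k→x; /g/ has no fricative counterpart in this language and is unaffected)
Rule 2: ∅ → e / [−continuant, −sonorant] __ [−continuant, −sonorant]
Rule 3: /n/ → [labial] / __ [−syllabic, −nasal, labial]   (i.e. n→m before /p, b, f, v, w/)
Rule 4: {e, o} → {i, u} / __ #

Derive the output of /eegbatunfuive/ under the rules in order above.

eegebasumfuivi

Rule 1 (intervocalic spirantization): /t/ is a stop between vowels /a/ and /u/, so it spirantizes to the fricative [s]. /eegbatunfuive/ → eegbasunfuive.
Rule 2 (stop-cluster e-epenthesis): /g/ and /b/ form a stop–stop cluster, so [e] is inserted between them. /eegbasunfuive/ → eegebasunfuive.
Rule 3 (nasal place assimilation): /n/ precedes the labial consonant /f/, so it assimilates in place to [m]. /eegebasunfuive/ → eegebasumfuive.
Rule 4 (final vowel raising): /e/ is a mid vowel in word-final position, so it raises to [i]. /eegebasumfuive/ → eegebasumfuivi.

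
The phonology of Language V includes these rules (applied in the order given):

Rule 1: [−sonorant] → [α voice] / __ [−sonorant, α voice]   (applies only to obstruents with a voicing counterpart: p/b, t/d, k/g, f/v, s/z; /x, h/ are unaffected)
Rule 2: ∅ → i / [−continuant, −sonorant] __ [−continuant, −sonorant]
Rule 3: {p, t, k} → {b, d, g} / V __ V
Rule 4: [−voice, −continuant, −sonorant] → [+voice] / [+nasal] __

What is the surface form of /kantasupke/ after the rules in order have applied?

Rule 1 (regressive voicing assimilation): no segment meets the environment; /kantasupke/ is unchanged.
Rule 2 (stop-cluster i-epenthesis): /p/ and /k/ form a stop–stop cluster, so [i] is inserted between them. /kantasupke/ → kantasupike.
Rule 3 (intervocalic voicing): /p/ is a voiceless stop between vowels /u/ and /i/, so it voices to [b]. /k/ is a voiceless stop between vowels /i/ and /e/, so it voices to [g]. /kantasupike/ → kantasubige.
Rule 4 (post-nasal voicing): /t/ is a voiceless stop immediately after the nasal /n/, so it voices to [d]. /kantasubige/ → kandasubige.

kandasubige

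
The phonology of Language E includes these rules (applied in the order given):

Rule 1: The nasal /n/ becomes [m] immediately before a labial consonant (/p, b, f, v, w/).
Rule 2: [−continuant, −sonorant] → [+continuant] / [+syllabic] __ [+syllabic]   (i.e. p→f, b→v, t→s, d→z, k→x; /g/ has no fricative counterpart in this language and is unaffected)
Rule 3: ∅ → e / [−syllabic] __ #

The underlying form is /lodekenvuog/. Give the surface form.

Rule 1 (nasal place assimilation): /n/ precedes the labial consonant /v/, so it assimilates in place to [m]. /lodekenvuog/ → lodekemvuog.
Rule 2 (intervocalic spirantization): /d/ is a stop between vowels /o/ and /e/, so it spirantizes to the fricative [z]. /k/ is a stop between vowels /e/ and /e/, so it spirantizes to the fricative [x]. /lodekemvuog/ → lozexemvuog.
Rule 3 (final e-epenthesis): the form ends in the consonant /g/, so [e] is inserted word-finally. /lozexemvuog/ → lozexemvuoge.

lozexemvuoge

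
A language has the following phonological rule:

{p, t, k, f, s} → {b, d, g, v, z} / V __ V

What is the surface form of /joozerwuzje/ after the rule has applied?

No segment of /joozerwuzje/ meets the structural description of the rule, so the form surfaces unchanged.

joozerwuzje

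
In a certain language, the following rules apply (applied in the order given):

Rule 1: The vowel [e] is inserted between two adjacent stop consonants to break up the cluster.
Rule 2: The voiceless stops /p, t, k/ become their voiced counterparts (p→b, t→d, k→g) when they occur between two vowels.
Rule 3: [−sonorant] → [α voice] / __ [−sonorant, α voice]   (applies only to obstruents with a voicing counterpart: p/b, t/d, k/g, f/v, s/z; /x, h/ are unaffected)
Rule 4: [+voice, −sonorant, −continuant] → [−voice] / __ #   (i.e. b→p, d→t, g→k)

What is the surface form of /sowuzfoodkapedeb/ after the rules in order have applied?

Rule 1 (stop-cluster e-epenthesis): /d/ and /k/ form a stop–stop cluster, so [e] is inserted between them. /sowuzfoodkapedeb/ → sowuzfoodekapedeb.
Rule 2 (intervocalic voicing): /k/ is a voiceless stop between vowels /e/ and /a/, so it voices to [g]. /p/ is a voiceless stop between vowels /a/ and /e/, so it voices to [b]. /sowuzfoodekapedeb/ → sowuzfoodegabedeb.
Rule 3 (regressive voicing assimilation): /z/ precedes the voiceless obstruent /f/, so it devoices to [s] by assimilation. /sowuzfoodegabedeb/ → sowusfoodegabedeb.
Rule 4 (final devoicing): /b/ is a voiced stop in word-final position, so it devoices to [p]. /sowusfoodegabedeb/ → sowusfoodegabedep.

sowusfoodegabedep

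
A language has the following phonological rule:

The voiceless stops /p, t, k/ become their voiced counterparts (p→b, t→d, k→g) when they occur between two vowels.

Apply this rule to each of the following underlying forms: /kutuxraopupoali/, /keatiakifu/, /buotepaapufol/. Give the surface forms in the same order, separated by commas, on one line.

kuduxraobuboali, keadiagifu, buodebaabufol

/kutuxraopupoali/: /t/ is a voiceless stop between vowels /u/ and /u/, so it voices to [d]. /p/ is a voiceless stop between vowels /o/ and /u/, so it voices to [b]. /p/ is a voiceless stop between vowels /u/ and /o/, so it voices to [b]. → [kuduxraobuboali].
/keatiakifu/: /t/ is a voiceless stop between vowels /a/ and /i/, so it voices to [d]. /k/ is a voiceless stop between vowels /a/ and /i/, so it voices to [g]. → [keadiagifu].
/buotepaapufol/: /t/ is a voiceless stop between vowels /o/ and /e/, so it voices to [d]. /p/ is a voiceless stop between vowels /e/ and /a/, so it voices to [b]. /p/ is a voiceless stop between vowels /a/ and /u/, so it voices to [b]. → [buodebaabufol].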